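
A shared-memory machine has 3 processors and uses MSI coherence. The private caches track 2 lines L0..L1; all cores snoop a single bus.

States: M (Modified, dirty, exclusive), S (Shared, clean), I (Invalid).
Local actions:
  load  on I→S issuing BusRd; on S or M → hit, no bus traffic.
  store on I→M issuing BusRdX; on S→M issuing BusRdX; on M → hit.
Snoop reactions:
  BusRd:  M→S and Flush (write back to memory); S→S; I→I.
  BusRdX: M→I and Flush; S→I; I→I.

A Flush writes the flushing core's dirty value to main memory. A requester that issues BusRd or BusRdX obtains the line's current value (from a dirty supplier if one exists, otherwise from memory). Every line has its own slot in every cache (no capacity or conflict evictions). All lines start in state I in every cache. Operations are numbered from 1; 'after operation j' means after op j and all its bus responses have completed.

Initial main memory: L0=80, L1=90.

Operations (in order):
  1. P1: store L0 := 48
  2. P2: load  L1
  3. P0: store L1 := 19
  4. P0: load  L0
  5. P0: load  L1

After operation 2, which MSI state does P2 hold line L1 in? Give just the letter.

[1] P1: store L0 := 48 | P0:I, P1:M(48), P2:I | bus: BusRdX
[2] P2: load  L1 | P0:I, P1:I, P2:S(90) | bus: BusRd
[3] P0: store L1 := 19 | P0:M(19), P1:I, P2:I | bus: BusRdX
[4] P0: load  L0 | P0:S(48), P1:S(48), P2:I | bus: BusRd,Flush
[5] P0: load  L1 | P0:M(19), P1:I, P2:I | bus: none

state = S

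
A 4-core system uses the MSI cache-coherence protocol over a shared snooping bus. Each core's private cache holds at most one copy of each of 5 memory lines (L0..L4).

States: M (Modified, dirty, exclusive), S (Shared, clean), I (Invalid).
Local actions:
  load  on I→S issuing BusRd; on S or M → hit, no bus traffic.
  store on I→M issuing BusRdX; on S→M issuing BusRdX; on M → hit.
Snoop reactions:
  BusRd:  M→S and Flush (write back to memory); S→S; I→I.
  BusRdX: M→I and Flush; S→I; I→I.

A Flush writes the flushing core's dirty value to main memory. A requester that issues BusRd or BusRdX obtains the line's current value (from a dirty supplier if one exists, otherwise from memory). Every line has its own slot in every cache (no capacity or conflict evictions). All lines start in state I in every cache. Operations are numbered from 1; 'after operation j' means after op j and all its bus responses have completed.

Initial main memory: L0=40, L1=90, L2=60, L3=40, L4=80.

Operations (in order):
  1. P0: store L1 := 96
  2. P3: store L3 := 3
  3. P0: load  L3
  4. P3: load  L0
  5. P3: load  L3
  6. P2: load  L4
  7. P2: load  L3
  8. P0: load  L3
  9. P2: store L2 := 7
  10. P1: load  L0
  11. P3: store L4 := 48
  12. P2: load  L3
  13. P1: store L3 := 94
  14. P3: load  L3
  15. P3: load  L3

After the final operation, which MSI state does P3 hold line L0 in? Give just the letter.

state = S

step 1: P0: store L1 := 96  ⟶  MIII  (L1)  txn=BusRdX  M[L1]=90
step 2: P3: store L3 := 3  ⟶  IIIM  (L3)  txn=BusRdX  M[L3]=40
step 3: P0: load  L3  ⟶  SIIS  (L3)  txn=BusRd+Flush  M[L3]=3
step 4: P3: load  L0  ⟶  IIIS  (L0)  txn=BusRd  M[L0]=40
step 5: P3: load  L3  ⟶  SIIS  (L3)  txn=∅  M[L3]=3
step 6: P2: load  L4  ⟶  IISI  (L4)  txn=BusRd  M[L4]=80
step 7: P2: load  L3  ⟶  SISS  (L3)  txn=BusRd  M[L3]=3
step 8: P0: load  L3  ⟶  SISS  (L3)  txn=∅  M[L3]=3
step 9: P2: store L2 := 7  ⟶  IIMI  (L2)  txn=BusRdX  M[L2]=60
step 10: P1: load  L0  ⟶  ISIS  (L0)  txn=BusRd  M[L0]=40
step 11: P3: store L4 := 48  ⟶  IIIM  (L4)  txn=BusRdX  M[L4]=80
step 12: P2: load  L3  ⟶  SISS  (L3)  txn=∅  M[L3]=3
step 13: P1: store L3 := 94  ⟶  IMII  (L3)  txn=BusRdX  M[L3]=3
step 14: P3: load  L3  ⟶  ISIS  (L3)  txn=BusRd+Flush  M[L3]=94
step 15: P3: load  L3  ⟶  ISIS  (L3)  txn=∅  M[L3]=94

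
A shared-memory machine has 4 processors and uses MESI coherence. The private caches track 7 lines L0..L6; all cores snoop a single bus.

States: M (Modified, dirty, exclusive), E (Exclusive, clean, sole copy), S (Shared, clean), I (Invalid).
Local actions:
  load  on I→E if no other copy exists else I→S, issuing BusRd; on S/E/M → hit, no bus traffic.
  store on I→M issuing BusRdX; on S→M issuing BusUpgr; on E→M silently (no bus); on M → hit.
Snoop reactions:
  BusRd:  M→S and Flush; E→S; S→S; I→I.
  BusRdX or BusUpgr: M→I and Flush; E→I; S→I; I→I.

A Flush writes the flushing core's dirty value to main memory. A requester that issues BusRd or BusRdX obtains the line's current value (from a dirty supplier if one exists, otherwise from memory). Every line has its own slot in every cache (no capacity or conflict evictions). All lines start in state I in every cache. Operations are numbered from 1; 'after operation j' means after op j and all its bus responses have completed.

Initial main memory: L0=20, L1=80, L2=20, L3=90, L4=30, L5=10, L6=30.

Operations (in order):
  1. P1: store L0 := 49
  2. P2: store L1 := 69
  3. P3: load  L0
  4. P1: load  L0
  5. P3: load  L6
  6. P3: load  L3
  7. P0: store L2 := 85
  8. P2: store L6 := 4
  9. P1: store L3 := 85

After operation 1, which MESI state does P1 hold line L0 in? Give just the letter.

1. P1: store L0 := 49  bus=[BusRdX]  L0: P0=I P1=M P2=I P3=I  mem[L0]=20
2. P2: store L1 := 69  bus=[BusRdX]  L1: P0=I P1=I P2=M P3=I  mem[L1]=80
3. P3: load  L0  bus=[BusRd,Flush]  L0: P0=I P1=S P2=I P3=S  mem[L0]=49
4. P1: load  L0  bus=[-]  L0: P0=I P1=S P2=I P3=S  mem[L0]=49
5. P3: load  L6  bus=[BusRd]  L6: P0=I P1=I P2=I P3=E  mem[L6]=30
6. P3: load  L3  bus=[BusRd]  L3: P0=I P1=I P2=I P3=E  mem[L3]=90
7. P0: store L2 := 85  bus=[BusRdX]  L2: P0=M P1=I P2=I P3=I  mem[L2]=20
8. P2: store L6 := 4  bus=[BusRdX]  L6: P0=I P1=I P2=M P3=I  mem[L6]=30
9. P1: store L3 := 85  bus=[BusRdX]  L3: P0=I P1=M P2=I P3=I  mem[L3]=90

state = M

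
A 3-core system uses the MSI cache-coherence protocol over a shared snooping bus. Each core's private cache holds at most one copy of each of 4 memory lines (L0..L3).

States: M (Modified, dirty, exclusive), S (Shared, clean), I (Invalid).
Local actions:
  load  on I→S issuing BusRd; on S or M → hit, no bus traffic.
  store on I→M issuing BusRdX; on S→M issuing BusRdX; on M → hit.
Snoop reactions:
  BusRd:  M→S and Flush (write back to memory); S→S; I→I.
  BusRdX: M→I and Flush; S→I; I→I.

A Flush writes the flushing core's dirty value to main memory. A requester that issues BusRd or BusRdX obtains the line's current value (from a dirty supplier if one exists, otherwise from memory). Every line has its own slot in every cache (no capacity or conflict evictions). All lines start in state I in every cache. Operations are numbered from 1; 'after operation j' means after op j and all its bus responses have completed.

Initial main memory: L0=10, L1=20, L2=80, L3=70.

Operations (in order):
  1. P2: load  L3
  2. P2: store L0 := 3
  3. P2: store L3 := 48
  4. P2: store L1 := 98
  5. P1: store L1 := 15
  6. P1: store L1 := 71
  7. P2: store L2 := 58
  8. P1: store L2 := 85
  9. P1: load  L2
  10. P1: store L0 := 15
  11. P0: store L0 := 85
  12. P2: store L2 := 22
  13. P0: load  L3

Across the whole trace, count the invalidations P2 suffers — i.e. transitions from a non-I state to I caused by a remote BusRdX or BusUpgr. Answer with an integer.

invalidations = 3

step 1: P2: load  L3  ⟶  IIS  (L3)  txn=BusRd  M[L3]=70
step 2: P2: store L0 := 3  ⟶  IIM  (L0)  txn=BusRdX  M[L0]=10
step 3: P2: store L3 := 48  ⟶  IIM  (L3)  txn=BusRdX  M[L3]=70
step 4: P2: store L1 := 98  ⟶  IIM  (L1)  txn=BusRdX  M[L1]=20
step 5: P1: store L1 := 15  ⟶  IMI  (L1)  txn=BusRdX+Flush  M[L1]=98
step 6: P1: store L1 := 71  ⟶  IMI  (L1)  txn=∅  M[L1]=98
step 7: P2: store L2 := 58  ⟶  IIM  (L2)  txn=BusRdX  M[L2]=80
step 8: P1: store L2 := 85  ⟶  IMI  (L2)  txn=BusRdX+Flush  M[L2]=58
step 9: P1: load  L2  ⟶  IMI  (L2)  txn=∅  M[L2]=58
step 10: P1: store L0 := 15  ⟶  IMI  (L0)  txn=BusRdX+Flush  M[L0]=3
step 11: P0: store L0 := 85  ⟶  MII  (L0)  txn=BusRdX+Flush  M[L0]=15
step 12: P2: store L2 := 22  ⟶  IIM  (L2)  txn=BusRdX+Flush  M[L2]=85
step 13: P0: load  L3  ⟶  SIS  (L3)  txn=BusRd+Flush  M[L3]=48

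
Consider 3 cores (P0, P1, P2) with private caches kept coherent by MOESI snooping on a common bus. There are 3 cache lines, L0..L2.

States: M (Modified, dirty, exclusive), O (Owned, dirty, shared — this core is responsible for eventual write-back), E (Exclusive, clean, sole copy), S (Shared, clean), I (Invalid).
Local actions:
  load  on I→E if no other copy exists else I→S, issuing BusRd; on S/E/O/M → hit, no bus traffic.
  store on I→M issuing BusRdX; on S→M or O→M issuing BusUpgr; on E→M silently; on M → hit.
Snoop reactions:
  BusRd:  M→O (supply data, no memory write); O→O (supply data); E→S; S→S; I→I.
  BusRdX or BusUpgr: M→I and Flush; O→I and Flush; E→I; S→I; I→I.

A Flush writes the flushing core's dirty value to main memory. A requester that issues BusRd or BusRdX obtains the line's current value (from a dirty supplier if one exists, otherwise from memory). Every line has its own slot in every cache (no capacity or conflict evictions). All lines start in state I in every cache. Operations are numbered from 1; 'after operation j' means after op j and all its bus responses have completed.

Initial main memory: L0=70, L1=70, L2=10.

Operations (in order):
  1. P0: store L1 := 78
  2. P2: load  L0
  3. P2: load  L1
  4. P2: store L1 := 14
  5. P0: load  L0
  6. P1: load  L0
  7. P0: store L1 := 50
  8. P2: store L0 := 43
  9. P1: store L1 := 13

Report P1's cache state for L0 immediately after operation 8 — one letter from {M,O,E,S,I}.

state = I

[1] P0: store L1 := 78 | P0:M(78), P1:I, P2:I | bus: BusRdX
[2] P2: load  L0 | P0:I, P1:I, P2:E(70) | bus: BusRd
[3] P2: load  L1 | P0:O(78), P1:I, P2:S(78) | bus: BusRd
[4] P2: store L1 := 14 | P0:I, P1:I, P2:M(14) | bus: BusUpgr,Flush
[5] P0: load  L0 | P0:S(70), P1:I, P2:S(70) | bus: BusRd
[6] P1: load  L0 | P0:S(70), P1:S(70), P2:S(70) | bus: BusRd
[7] P0: store L1 := 50 | P0:M(50), P1:I, P2:I | bus: BusRdX,Flush
[8] P2: store L0 := 43 | P0:I, P1:I, P2:M(43) | bus: BusUpgr
[9] P1: store L1 := 13 | P0:I, P1:M(13), P2:I | bus: BusRdX,Flush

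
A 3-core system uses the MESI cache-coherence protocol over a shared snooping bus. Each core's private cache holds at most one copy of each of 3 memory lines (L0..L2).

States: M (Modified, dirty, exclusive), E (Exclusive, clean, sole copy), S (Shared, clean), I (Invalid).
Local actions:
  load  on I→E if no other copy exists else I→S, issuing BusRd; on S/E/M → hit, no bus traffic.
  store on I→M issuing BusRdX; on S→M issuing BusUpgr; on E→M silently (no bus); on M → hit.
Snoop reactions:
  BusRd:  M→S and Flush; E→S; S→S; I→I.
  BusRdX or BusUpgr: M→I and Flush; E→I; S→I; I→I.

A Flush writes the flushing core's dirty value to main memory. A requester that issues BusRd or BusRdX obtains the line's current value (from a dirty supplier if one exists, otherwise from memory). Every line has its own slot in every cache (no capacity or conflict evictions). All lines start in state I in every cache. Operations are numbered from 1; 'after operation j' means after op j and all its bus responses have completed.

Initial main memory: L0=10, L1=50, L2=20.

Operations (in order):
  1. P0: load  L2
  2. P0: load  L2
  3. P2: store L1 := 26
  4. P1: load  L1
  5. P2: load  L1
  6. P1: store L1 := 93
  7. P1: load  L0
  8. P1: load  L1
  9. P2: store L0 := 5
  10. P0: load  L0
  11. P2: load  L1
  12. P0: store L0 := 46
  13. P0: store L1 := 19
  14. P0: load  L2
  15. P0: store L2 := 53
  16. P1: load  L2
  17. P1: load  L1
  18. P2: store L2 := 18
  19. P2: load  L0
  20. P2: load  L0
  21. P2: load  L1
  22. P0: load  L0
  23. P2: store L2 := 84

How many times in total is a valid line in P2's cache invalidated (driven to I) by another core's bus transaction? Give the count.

[1] P0: load  L2 | P0:E(20), P1:I, P2:I | bus: BusRd
[2] P0: load  L2 | P0:E(20), P1:I, P2:I | bus: none
[3] P2: store L1 := 26 | P0:I, P1:I, P2:M(26) | bus: BusRdX
[4] P1: load  L1 | P0:I, P1:S(26), P2:S(26) | bus: BusRd,Flush
[5] P2: load  L1 | P0:I, P1:S(26), P2:S(26) | bus: none
[6] P1: store L1 := 93 | P0:I, P1:M(93), P2:I | bus: BusUpgr
[7] P1: load  L0 | P0:I, P1:E(10), P2:I | bus: BusRd
[8] P1: load  L1 | P0:I, P1:M(93), P2:I | bus: none
[9] P2: store L0 := 5 | P0:I, P1:I, P2:M(5) | bus: BusRdX
[10] P0: load  L0 | P0:S(5), P1:I, P2:S(5) | bus: BusRd,Flush
[11] P2: load  L1 | P0:I, P1:S(93), P2:S(93) | bus: BusRd,Flush
[12] P0: store L0 := 46 | P0:M(46), P1:I, P2:I | bus: BusUpgr
[13] P0: store L1 := 19 | P0:M(19), P1:I, P2:I | bus: BusRdX
[14] P0: load  L2 | P0:E(20), P1:I, P2:I | bus: none
[15] P0: store L2 := 53 | P0:M(53), P1:I, P2:I | bus: none
[16] P1: load  L2 | P0:S(53), P1:S(53), P2:I | bus: BusRd,Flush
[17] P1: load  L1 | P0:S(19), P1:S(19), P2:I | bus: BusRd,Flush
[18] P2: store L2 := 18 | P0:I, P1:I, P2:M(18) | bus: BusRdX
[19] P2: load  L0 | P0:S(46), P1:I, P2:S(46) | bus: BusRd,Flush
[20] P2: load  L0 | P0:S(46), P1:I, P2:S(46) | bus: none
[21] P2: load  L1 | P0:S(19), P1:S(19), P2:S(19) | bus: BusRd
[22] P0: load  L0 | P0:S(46), P1:I, P2:S(46) | bus: none
[23] P2: store L2 := 84 | P0:I, P1:I, P2:M(84) | bus: none

invalidations = 3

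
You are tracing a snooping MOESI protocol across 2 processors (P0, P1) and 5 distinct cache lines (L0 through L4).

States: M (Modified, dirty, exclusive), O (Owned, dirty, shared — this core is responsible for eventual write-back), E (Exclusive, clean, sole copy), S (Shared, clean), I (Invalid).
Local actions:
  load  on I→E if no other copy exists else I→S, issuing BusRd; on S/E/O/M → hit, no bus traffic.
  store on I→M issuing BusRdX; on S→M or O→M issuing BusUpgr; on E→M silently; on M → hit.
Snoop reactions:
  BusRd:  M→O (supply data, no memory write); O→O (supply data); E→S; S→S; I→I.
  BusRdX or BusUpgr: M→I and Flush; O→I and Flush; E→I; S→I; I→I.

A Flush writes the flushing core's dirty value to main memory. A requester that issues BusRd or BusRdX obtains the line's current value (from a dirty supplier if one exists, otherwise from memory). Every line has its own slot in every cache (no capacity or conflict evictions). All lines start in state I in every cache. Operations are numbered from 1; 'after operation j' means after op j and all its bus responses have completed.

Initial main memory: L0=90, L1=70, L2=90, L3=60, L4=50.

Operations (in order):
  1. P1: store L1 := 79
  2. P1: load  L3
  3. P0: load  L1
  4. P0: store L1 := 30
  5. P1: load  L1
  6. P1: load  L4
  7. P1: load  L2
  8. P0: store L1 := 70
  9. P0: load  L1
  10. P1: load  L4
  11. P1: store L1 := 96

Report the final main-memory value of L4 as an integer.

  op1 P1: store L1 := 79 → I/M on L1; bus BusRdX; mem=70
  op2 P1: load  L3 → I/E on L3; bus BusRd; mem=60
  op3 P0: load  L1 → S/O on L1; bus BusRd; mem=70
  op4 P0: store L1 := 30 → M/I on L1; bus BusUpgr Flush; mem=79
  op5 P1: load  L1 → O/S on L1; bus BusRd; mem=79
  op6 P1: load  L4 → I/E on L4; bus BusRd; mem=50
  op7 P1: load  L2 → I/E on L2; bus BusRd; mem=90
  op8 P0: store L1 := 70 → M/I on L1; bus BusUpgr; mem=79
  op9 P0: load  L1 → M/I on L1; bus (none); mem=79
  op10 P1: load  L4 → I/E on L4; bus (none); mem=50
  op11 P1: store L1 := 96 → I/M on L1; bus BusRdX Flush; mem=70

memory[L4] = 50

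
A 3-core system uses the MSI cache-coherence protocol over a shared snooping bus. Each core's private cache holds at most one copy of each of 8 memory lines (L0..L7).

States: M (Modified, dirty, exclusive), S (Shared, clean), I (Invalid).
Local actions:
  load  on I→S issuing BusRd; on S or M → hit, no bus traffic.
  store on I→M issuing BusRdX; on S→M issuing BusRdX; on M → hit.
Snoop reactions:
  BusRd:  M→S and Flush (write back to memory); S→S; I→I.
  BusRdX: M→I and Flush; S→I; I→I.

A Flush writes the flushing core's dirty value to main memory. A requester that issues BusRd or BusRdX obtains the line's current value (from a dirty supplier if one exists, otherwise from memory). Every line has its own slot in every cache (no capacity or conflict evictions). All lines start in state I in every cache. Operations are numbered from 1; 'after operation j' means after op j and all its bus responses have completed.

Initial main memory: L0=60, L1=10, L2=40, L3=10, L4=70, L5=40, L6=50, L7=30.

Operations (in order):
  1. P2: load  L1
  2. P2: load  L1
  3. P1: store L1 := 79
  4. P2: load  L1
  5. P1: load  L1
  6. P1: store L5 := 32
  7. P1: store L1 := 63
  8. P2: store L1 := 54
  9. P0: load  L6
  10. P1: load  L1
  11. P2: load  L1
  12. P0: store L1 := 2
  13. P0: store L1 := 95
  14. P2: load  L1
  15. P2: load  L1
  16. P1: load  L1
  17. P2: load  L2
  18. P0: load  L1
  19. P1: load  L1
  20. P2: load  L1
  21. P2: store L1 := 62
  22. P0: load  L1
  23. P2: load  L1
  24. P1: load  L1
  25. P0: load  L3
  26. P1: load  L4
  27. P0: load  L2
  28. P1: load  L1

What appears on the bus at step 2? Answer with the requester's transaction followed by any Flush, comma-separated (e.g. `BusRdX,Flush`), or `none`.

bus = none

[1] P2: load  L1 | P0:I, P1:I, P2:S(10) | bus: BusRd
[2] P2: load  L1 | P0:I, P1:I, P2:S(10) | bus: none
[3] P1: store L1 := 79 | P0:I, P1:M(79), P2:I | bus: BusRdX
[4] P2: load  L1 | P0:I, P1:S(79), P2:S(79) | bus: BusRd,Flush
[5] P1: load  L1 | P0:I, P1:S(79), P2:S(79) | bus: none
[6] P1: store L5 := 32 | P0:I, P1:M(32), P2:I | bus: BusRdX
[7] P1: store L1 := 63 | P0:I, P1:M(63), P2:I | bus: BusRdX
[8] P2: store L1 := 54 | P0:I, P1:I, P2:M(54) | bus: BusRdX,Flush
[9] P0: load  L6 | P0:S(50), P1:I, P2:I | bus: BusRd
[10] P1: load  L1 | P0:I, P1:S(54), P2:S(54) | bus: BusRd,Flush
[11] P2: load  L1 | P0:I, P1:S(54), P2:S(54) | bus: none
[12] P0: store L1 := 2 | P0:M(2), P1:I, P2:I | bus: BusRdX
[13] P0: store L1 := 95 | P0:M(95), P1:I, P2:I | bus: none
[14] P2: load  L1 | P0:S(95), P1:I, P2:S(95) | bus: BusRd,Flush
[15] P2: load  L1 | P0:S(95), P1:I, P2:S(95) | bus: none
[16] P1: load  L1 | P0:S(95), P1:S(95), P2:S(95) | bus: BusRd
[17] P2: load  L2 | P0:I, P1:I, P2:S(40) | bus: BusRd
[18] P0: load  L1 | P0:S(95), P1:S(95), P2:S(95) | bus: none
[19] P1: load  L1 | P0:S(95), P1:S(95), P2:S(95) | bus: none
[20] P2: load  L1 | P0:S(95), P1:S(95), P2:S(95) | bus: none
[21] P2: store L1 := 62 | P0:I, P1:I, P2:M(62) | bus: BusRdX
[22] P0: load  L1 | P0:S(62), P1:I, P2:S(62) | bus: BusRd,Flush
[23] P2: load  L1 | P0:S(62), P1:I, P2:S(62) | bus: none
[24] P1: load  L1 | P0:S(62), P1:S(62), P2:S(62) | bus: BusRd
[25] P0: load  L3 | P0:S(10), P1:I, P2:I | bus: BusRd
[26] P1: load  L4 | P0:I, P1:S(70), P2:I | bus: BusRd
[27] P0: load  L2 | P0:S(40), P1:I, P2:S(40) | bus: BusRd
[28] P1: load  L1 | P0:S(62), P1:S(62), P2:S(62) | bus: none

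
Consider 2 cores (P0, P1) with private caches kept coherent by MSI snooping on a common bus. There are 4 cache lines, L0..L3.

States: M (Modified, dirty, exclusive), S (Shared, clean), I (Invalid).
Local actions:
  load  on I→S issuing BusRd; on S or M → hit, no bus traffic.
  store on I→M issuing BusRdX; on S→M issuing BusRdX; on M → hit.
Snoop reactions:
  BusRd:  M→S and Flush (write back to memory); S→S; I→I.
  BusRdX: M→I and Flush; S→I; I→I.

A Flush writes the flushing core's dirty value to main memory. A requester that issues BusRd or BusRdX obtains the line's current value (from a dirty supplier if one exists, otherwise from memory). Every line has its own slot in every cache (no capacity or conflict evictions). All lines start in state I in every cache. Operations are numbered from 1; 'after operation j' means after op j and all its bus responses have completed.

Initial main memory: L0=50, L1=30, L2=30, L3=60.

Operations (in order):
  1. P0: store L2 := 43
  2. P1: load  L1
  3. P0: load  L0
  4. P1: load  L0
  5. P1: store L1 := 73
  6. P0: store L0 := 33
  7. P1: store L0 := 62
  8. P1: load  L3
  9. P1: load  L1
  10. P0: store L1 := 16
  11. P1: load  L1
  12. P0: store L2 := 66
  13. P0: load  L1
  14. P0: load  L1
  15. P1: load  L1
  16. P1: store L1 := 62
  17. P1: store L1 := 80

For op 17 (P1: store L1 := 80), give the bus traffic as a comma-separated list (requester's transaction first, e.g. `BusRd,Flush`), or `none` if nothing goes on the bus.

bus = none

[1] P0: store L2 := 43 | P0:M(43), P1:I | bus: BusRdX
[2] P1: load  L1 | P0:I, P1:S(30) | bus: BusRd
[3] P0: load  L0 | P0:S(50), P1:I | bus: BusRd
[4] P1: load  L0 | P0:S(50), P1:S(50) | bus: BusRd
[5] P1: store L1 := 73 | P0:I, P1:M(73) | bus: BusRdX
[6] P0: store L0 := 33 | P0:M(33), P1:I | bus: BusRdX
[7] P1: store L0 := 62 | P0:I, P1:M(62) | bus: BusRdX,Flush
[8] P1: load  L3 | P0:I, P1:S(60) | bus: BusRd
[9] P1: load  L1 | P0:I, P1:M(73) | bus: none
[10] P0: store L1 := 16 | P0:M(16), P1:I | bus: BusRdX,Flush
[11] P1: load  L1 | P0:S(16), P1:S(16) | bus: BusRd,Flush
[12] P0: store L2 := 66 | P0:M(66), P1:I | bus: none
[13] P0: load  L1 | P0:S(16), P1:S(16) | bus: none
[14] P0: load  L1 | P0:S(16), P1:S(16) | bus: none
[15] P1: load  L1 | P0:S(16), P1:S(16) | bus: none
[16] P1: store L1 := 62 | P0:I, P1:M(62) | bus: BusRdX
[17] P1: store L1 := 80 | P0:I, P1:M(80) | bus: none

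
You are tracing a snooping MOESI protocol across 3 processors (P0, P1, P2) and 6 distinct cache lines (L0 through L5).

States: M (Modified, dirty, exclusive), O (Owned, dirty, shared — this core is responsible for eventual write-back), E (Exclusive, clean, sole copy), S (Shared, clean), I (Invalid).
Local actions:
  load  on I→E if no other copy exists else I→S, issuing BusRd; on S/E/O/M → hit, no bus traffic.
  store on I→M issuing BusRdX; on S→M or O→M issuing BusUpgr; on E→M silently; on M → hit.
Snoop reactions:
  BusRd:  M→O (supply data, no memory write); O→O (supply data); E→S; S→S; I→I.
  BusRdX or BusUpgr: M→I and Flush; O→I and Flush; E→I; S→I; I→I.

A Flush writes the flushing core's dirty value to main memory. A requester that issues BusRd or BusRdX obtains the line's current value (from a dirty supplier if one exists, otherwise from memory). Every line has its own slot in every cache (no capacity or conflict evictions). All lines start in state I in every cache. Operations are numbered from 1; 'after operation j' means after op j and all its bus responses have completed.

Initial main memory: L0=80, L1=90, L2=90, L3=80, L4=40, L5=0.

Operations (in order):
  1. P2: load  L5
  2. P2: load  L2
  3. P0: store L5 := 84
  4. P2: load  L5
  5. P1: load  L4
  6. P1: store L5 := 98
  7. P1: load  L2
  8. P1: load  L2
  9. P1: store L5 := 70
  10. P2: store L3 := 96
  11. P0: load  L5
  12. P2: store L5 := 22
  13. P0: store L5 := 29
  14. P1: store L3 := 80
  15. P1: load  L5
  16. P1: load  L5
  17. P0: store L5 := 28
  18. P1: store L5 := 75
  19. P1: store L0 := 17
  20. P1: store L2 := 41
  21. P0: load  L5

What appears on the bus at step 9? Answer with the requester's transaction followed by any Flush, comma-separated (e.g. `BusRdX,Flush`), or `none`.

1. P2: load  L5  bus=[BusRd]  L5: P0=I P1=I P2=E  mem[L5]=0
2. P2: load  L2  bus=[BusRd]  L2: P0=I P1=I P2=E  mem[L2]=90
3. P0: store L5 := 84  bus=[BusRdX]  L5: P0=M P1=I P2=I  mem[L5]=0
4. P2: load  L5  bus=[BusRd]  L5: P0=O P1=I P2=S  mem[L5]=0
5. P1: load  L4  bus=[BusRd]  L4: P0=I P1=E P2=I  mem[L4]=40
6. P1: store L5 := 98  bus=[BusRdX,Flush]  L5: P0=I P1=M P2=I  mem[L5]=84
7. P1: load  L2  bus=[BusRd]  L2: P0=I P1=S P2=S  mem[L2]=90
8. P1: load  L2  bus=[-]  L2: P0=I P1=S P2=S  mem[L2]=90
9. P1: store L5 := 70  bus=[-]  L5: P0=I P1=M P2=I  mem[L5]=84
10. P2: store L3 := 96  bus=[BusRdX]  L3: P0=I P1=I P2=M  mem[L3]=80
11. P0: load  L5  bus=[BusRd]  L5: P0=S P1=O P2=I  mem[L5]=84
12. P2: store L5 := 22  bus=[BusRdX,Flush]  L5: P0=I P1=I P2=M  mem[L5]=70
13. P0: store L5 := 29  bus=[BusRdX,Flush]  L5: P0=M P1=I P2=I  mem[L5]=22
14. P1: store L3 := 80  bus=[BusRdX,Flush]  L3: P0=I P1=M P2=I  mem[L3]=96
15. P1: load  L5  bus=[BusRd]  L5: P0=O P1=S P2=I  mem[L5]=22
16. P1: load  L5  bus=[-]  L5: P0=O P1=S P2=I  mem[L5]=22
17. P0: store L5 := 28  bus=[BusUpgr]  L5: P0=M P1=I P2=I  mem[L5]=22
18. P1: store L5 := 75  bus=[BusRdX,Flush]  L5: P0=I P1=M P2=I  mem[L5]=28
19. P1: store L0 := 17  bus=[BusRdX]  L0: P0=I P1=M P2=I  mem[L0]=80
20. P1: store L2 := 41  bus=[BusUpgr]  L2: P0=I P1=M P2=I  mem[L2]=90
21. P0: load  L5  bus=[BusRd]  L5: P0=S P1=O P2=I  mem[L5]=28

bus = none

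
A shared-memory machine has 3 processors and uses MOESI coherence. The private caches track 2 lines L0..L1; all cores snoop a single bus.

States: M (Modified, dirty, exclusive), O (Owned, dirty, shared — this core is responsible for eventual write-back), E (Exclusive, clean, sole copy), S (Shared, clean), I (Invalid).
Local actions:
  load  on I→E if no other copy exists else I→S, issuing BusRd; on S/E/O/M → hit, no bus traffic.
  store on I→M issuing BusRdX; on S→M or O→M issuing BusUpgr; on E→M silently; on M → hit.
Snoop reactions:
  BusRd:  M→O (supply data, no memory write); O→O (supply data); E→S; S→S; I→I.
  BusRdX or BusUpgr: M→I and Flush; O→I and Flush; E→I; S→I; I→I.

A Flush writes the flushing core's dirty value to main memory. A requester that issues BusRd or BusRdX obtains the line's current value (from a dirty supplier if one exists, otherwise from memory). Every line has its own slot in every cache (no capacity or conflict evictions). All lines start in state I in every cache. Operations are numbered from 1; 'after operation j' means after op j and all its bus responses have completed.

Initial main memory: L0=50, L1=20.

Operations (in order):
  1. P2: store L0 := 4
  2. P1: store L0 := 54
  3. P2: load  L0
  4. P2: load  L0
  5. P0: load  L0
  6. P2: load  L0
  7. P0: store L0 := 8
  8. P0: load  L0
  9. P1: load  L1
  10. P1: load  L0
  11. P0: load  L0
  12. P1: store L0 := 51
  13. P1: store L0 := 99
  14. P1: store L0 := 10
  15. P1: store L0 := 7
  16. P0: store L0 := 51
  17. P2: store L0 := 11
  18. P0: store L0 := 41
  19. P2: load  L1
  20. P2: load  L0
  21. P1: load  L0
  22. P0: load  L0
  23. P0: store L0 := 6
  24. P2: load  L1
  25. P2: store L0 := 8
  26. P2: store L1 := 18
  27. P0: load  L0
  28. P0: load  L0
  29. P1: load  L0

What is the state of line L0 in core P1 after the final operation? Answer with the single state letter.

state = S

step 1: P2: store L0 := 4  ⟶  IIM  (L0)  txn=BusRdX  M[L0]=50
step 2: P1: store L0 := 54  ⟶  IMI  (L0)  txn=BusRdX+Flush  M[L0]=4
step 3: P2: load  L0  ⟶  IOS  (L0)  txn=BusRd  M[L0]=4
step 4: P2: load  L0  ⟶  IOS  (L0)  txn=∅  M[L0]=4
step 5: P0: load  L0  ⟶  SOS  (L0)  txn=BusRd  M[L0]=4
step 6: P2: load  L0  ⟶  SOS  (L0)  txn=∅  M[L0]=4
step 7: P0: store L0 := 8  ⟶  MII  (L0)  txn=BusUpgr+Flush  M[L0]=54
step 8: P0: load  L0  ⟶  MII  (L0)  txn=∅  M[L0]=54
step 9: P1: load  L1  ⟶  IEI  (L1)  txn=BusRd  M[L1]=20
step 10: P1: load  L0  ⟶  OSI  (L0)  txn=BusRd  M[L0]=54
step 11: P0: load  L0  ⟶  OSI  (L0)  txn=∅  M[L0]=54
step 12: P1: store L0 := 51  ⟶  IMI  (L0)  txn=BusUpgr+Flush  M[L0]=8
step 13: P1: store L0 := 99  ⟶  IMI  (L0)  txn=∅  M[L0]=8
step 14: P1: store L0 := 10  ⟶  IMI  (L0)  txn=∅  M[L0]=8
step 15: P1: store L0 := 7  ⟶  IMI  (L0)  txn=∅  M[L0]=8
step 16: P0: store L0 := 51  ⟶  MII  (L0)  txn=BusRdX+Flush  M[L0]=7
step 17: P2: store L0 := 11  ⟶  IIM  (L0)  txn=BusRdX+Flush  M[L0]=51
step 18: P0: store L0 := 41  ⟶  MII  (L0)  txn=BusRdX+Flush  M[L0]=11
step 19: P2: load  L1  ⟶  ISS  (L1)  txn=BusRd  M[L1]=20
step 20: P2: load  L0  ⟶  OIS  (L0)  txn=BusRd  M[L0]=11
step 21: P1: load  L0  ⟶  OSS  (L0)  txn=BusRd  M[L0]=11
step 22: P0: load  L0  ⟶  OSS  (L0)  txn=∅  M[L0]=11
step 23: P0: store L0 := 6  ⟶  MII  (L0)  txn=BusUpgr  M[L0]=11
step 24: P2: load  L1  ⟶  ISS  (L1)  txn=∅  M[L1]=20
step 25: P2: store L0 := 8  ⟶  IIM  (L0)  txn=BusRdX+Flush  M[L0]=6
step 26: P2: store L1 := 18  ⟶  IIM  (L1)  txn=BusUpgr  M[L1]=20
step 27: P0: load  L0  ⟶  SIO  (L0)  txn=BusRd  M[L0]=6
step 28: P0: load  L0  ⟶  SIO  (L0)  txn=∅  M[L0]=6
step 29: P1: load  L0  ⟶  SSO  (L0)  txn=BusRd  M[L0]=6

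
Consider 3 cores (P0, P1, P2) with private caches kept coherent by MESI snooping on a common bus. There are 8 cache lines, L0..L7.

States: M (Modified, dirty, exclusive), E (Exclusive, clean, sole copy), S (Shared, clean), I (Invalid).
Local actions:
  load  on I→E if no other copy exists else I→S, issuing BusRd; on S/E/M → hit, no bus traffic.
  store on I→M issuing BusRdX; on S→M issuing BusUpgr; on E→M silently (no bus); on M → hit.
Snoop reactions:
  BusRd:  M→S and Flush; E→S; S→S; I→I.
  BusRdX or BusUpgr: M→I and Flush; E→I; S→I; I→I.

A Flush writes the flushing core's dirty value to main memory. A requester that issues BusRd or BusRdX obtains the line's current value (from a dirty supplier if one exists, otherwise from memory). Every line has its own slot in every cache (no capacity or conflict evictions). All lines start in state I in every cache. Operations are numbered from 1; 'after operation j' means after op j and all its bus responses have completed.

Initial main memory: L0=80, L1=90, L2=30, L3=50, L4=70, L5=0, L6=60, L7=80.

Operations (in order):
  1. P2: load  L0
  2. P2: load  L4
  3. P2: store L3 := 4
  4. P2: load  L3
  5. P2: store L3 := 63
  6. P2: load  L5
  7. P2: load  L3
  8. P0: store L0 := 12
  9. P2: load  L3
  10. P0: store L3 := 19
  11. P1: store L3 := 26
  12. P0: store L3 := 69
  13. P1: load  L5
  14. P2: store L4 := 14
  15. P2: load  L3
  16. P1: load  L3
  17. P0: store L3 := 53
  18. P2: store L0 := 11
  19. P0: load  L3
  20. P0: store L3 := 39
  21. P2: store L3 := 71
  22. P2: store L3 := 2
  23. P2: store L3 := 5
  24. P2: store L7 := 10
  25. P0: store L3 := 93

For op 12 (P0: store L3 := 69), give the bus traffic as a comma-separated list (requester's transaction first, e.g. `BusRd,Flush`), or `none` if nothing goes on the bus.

step 1: P2: load  L0  ⟶  IIE  (L0)  txn=BusRd  M[L0]=80
step 2: P2: load  L4  ⟶  IIE  (L4)  txn=BusRd  M[L4]=70
step 3: P2: store L3 := 4  ⟶  IIM  (L3)  txn=BusRdX  M[L3]=50
step 4: P2: load  L3  ⟶  IIM  (L3)  txn=∅  M[L3]=50
step 5: P2: store L3 := 63  ⟶  IIM  (L3)  txn=∅  M[L3]=50
step 6: P2: load  L5  ⟶  IIE  (L5)  txn=BusRd  M[L5]=0
step 7: P2: load  L3  ⟶  IIM  (L3)  txn=∅  M[L3]=50
step 8: P0: store L0 := 12  ⟶  MII  (L0)  txn=BusRdX  M[L0]=80
step 9: P2: load  L3  ⟶  IIM  (L3)  txn=∅  M[L3]=50
step 10: P0: store L3 := 19  ⟶  MII  (L3)  txn=BusRdX+Flush  M[L3]=63
step 11: P1: store L3 := 26  ⟶  IMI  (L3)  txn=BusRdX+Flush  M[L3]=19
step 12: P0: store L3 := 69  ⟶  MII  (L3)  txn=BusRdX+Flush  M[L3]=26
step 13: P1: load  L5  ⟶  ISS  (L5)  txn=BusRd  M[L5]=0
step 14: P2: store L4 := 14  ⟶  IIM  (L4)  txn=∅  M[L4]=70
step 15: P2: load  L3  ⟶  SIS  (L3)  txn=BusRd+Flush  M[L3]=69
step 16: P1: load  L3  ⟶  SSS  (L3)  txn=BusRd  M[L3]=69
step 17: P0: store L3 := 53  ⟶  MII  (L3)  txn=BusUpgr  M[L3]=69
step 18: P2: store L0 := 11  ⟶  IIM  (L0)  txn=BusRdX+Flush  M[L0]=12
step 19: P0: load  L3  ⟶  MII  (L3)  txn=∅  M[L3]=69
step 20: P0: store L3 := 39  ⟶  MII  (L3)  txn=∅  M[L3]=69
step 21: P2: store L3 := 71  ⟶  IIM  (L3)  txn=BusRdX+Flush  M[L3]=39
step 22: P2: store L3 := 2  ⟶  IIM  (L3)  txn=∅  M[L3]=39
step 23: P2: store L3 := 5  ⟶  IIM  (L3)  txn=∅  M[L3]=39
step 24: P2: store L7 := 10  ⟶  IIM  (L7)  txn=BusRdX  M[L7]=80
step 25: P0: store L3 := 93  ⟶  MII  (L3)  txn=BusRdX+Flush  M[L3]=5

bus = BusRdX,Flush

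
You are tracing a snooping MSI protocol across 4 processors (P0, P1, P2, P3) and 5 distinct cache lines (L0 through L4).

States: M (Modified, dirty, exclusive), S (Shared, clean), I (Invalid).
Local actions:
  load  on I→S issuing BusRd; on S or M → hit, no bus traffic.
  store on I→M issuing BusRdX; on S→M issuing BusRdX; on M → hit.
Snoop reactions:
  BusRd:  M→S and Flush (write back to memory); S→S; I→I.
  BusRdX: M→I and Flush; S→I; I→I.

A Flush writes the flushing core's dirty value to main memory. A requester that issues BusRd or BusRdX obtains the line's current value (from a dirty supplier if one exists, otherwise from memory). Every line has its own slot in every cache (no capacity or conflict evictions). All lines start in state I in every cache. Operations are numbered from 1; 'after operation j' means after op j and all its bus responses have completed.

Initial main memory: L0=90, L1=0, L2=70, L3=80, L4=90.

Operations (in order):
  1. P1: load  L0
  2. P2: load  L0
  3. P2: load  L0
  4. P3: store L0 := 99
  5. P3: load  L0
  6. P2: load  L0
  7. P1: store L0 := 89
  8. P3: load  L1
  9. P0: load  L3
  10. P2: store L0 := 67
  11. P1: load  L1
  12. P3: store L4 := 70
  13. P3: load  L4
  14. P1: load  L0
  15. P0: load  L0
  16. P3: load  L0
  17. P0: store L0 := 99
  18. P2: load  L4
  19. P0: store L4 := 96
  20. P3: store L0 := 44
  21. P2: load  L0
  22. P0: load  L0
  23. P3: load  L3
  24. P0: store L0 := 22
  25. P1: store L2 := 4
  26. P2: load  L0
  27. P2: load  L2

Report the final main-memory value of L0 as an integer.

memory[L0] = 22

step 1: P1: load  L0  ⟶  ISII  (L0)  txn=BusRd  M[L0]=90
step 2: P2: load  L0  ⟶  ISSI  (L0)  txn=BusRd  M[L0]=90
step 3: P2: load  L0  ⟶  ISSI  (L0)  txn=∅  M[L0]=90
step 4: P3: store L0 := 99  ⟶  IIIM  (L0)  txn=BusRdX  M[L0]=90
step 5: P3: load  L0  ⟶  IIIM  (L0)  txn=∅  M[L0]=90
step 6: P2: load  L0  ⟶  IISS  (L0)  txn=BusRd+Flush  M[L0]=99
step 7: P1: store L0 := 89  ⟶  IMII  (L0)  txn=BusRdX  M[L0]=99
step 8: P3: load  L1  ⟶  IIIS  (L1)  txn=BusRd  M[L1]=0
step 9: P0: load  L3  ⟶  SIII  (L3)  txn=BusRd  M[L3]=80
step 10: P2: store L0 := 67  ⟶  IIMI  (L0)  txn=BusRdX+Flush  M[L0]=89
step 11: P1: load  L1  ⟶  ISIS  (L1)  txn=BusRd  M[L1]=0
step 12: P3: store L4 := 70  ⟶  IIIM  (L4)  txn=BusRdX  M[L4]=90
step 13: P3: load  L4  ⟶  IIIM  (L4)  txn=∅  M[L4]=90
step 14: P1: load  L0  ⟶  ISSI  (L0)  txn=BusRd+Flush  M[L0]=67
step 15: P0: load  L0  ⟶  SSSI  (L0)  txn=BusRd  M[L0]=67
step 16: P3: load  L0  ⟶  SSSS  (L0)  txn=BusRd  M[L0]=67
step 17: P0: store L0 := 99  ⟶  MIII  (L0)  txn=BusRdX  M[L0]=67
step 18: P2: load  L4  ⟶  IISS  (L4)  txn=BusRd+Flush  M[L4]=70
step 19: P0: store L4 := 96  ⟶  MIII  (L4)  txn=BusRdX  M[L4]=70
step 20: P3: store L0 := 44  ⟶  IIIM  (L0)  txn=BusRdX+Flush  M[L0]=99
step 21: P2: load  L0  ⟶  IISS  (L0)  txn=BusRd+Flush  M[L0]=44
step 22: P0: load  L0  ⟶  SISS  (L0)  txn=BusRd  M[L0]=44
step 23: P3: load  L3  ⟶  SIIS  (L3)  txn=BusRd  M[L3]=80
step 24: P0: store L0 := 22  ⟶  MIII  (L0)  txn=BusRdX  M[L0]=44
step 25: P1: store L2 := 4  ⟶  IMII  (L2)  txn=BusRdX  M[L2]=70
step 26: P2: load  L0  ⟶  SISI  (L0)  txn=BusRd+Flush  M[L0]=22
step 27: P2: load  L2  ⟶  ISSI  (L2)  txn=BusRd+Flush  M[L2]=4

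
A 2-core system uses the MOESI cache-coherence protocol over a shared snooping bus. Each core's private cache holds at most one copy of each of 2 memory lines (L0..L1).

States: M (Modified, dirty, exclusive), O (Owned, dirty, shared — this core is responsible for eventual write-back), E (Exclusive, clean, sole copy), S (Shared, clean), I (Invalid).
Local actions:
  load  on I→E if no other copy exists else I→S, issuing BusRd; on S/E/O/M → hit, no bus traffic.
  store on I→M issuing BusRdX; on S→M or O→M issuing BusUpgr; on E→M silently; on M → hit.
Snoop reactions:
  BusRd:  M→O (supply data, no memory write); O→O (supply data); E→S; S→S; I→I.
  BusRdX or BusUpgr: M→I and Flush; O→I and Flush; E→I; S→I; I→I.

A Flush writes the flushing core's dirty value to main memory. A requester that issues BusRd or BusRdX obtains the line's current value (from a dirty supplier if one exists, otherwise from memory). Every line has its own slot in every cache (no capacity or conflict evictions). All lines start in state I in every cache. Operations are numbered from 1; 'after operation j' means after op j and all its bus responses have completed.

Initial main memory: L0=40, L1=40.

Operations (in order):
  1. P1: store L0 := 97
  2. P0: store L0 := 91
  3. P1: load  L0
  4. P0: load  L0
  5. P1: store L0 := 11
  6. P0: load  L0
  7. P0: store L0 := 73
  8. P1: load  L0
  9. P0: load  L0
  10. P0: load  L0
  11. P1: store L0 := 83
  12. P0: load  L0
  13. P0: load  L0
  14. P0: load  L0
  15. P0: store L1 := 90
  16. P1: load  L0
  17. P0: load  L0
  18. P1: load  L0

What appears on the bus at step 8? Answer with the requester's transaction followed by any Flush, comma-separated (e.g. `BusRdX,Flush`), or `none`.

bus = BusRd

  op1 P1: store L0 := 97 → I/M on L0; bus BusRdX; mem=40
  op2 P0: store L0 := 91 → M/I on L0; bus BusRdX Flush; mem=97
  op3 P1: load  L0 → O/S on L0; bus BusRd; mem=97
  op4 P0: load  L0 → O/S on L0; bus (none); mem=97
  op5 P1: store L0 := 11 → I/M on L0; bus BusUpgr Flush; mem=91
  op6 P0: load  L0 → S/O on L0; bus BusRd; mem=91
  op7 P0: store L0 := 73 → M/I on L0; bus BusUpgr Flush; mem=11
  op8 P1: load  L0 → O/S on L0; bus BusRd; mem=11
  op9 P0: load  L0 → O/S on L0; bus (none); mem=11
  op10 P0: load  L0 → O/S on L0; bus (none); mem=11
  op11 P1: store L0 := 83 → I/M on L0; bus BusUpgr Flush; mem=73
  op12 P0: load  L0 → S/O on L0; bus BusRd; mem=73
  op13 P0: load  L0 → S/O on L0; bus (none); mem=73
  op14 P0: load  L0 → S/O on L0; bus (none); mem=73
  op15 P0: store L1 := 90 → M/I on L1; bus BusRdX; mem=40
  op16 P1: load  L0 → S/O on L0; bus (none); mem=73
  op17 P0: load  L0 → S/O on L0; bus (none); mem=73
  op18 P1: load  L0 → S/O on L0; bus (none); mem=73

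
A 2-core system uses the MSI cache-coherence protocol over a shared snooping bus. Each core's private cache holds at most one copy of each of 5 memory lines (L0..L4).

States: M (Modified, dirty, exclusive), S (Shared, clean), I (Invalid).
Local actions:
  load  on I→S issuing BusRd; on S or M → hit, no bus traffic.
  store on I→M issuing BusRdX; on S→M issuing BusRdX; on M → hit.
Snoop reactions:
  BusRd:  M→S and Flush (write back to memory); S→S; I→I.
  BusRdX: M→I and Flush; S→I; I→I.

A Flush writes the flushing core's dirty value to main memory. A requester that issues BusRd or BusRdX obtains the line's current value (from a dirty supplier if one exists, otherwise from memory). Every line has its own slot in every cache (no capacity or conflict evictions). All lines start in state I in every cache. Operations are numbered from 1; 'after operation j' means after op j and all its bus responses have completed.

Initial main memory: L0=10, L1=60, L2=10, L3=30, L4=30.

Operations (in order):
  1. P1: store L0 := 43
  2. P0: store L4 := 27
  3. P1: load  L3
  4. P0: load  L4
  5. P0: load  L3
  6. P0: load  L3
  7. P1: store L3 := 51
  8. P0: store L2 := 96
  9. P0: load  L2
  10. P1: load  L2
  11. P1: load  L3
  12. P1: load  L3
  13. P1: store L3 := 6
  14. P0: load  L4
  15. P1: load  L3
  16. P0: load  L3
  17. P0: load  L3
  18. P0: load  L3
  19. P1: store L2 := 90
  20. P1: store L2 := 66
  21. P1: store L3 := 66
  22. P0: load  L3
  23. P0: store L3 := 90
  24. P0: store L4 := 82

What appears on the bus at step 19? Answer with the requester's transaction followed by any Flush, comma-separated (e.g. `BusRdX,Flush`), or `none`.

bus = BusRdX

step 1: P1: store L0 := 43  ⟶  IM  (L0)  txn=BusRdX  M[L0]=10
step 2: P0: store L4 := 27  ⟶  MI  (L4)  txn=BusRdX  M[L4]=30
step 3: P1: load  L3  ⟶  IS  (L3)  txn=BusRd  M[L3]=30
step 4: P0: load  L4  ⟶  MI  (L4)  txn=∅  M[L4]=30
step 5: P0: load  L3  ⟶  SS  (L3)  txn=BusRd  M[L3]=30
step 6: P0: load  L3  ⟶  SS  (L3)  txn=∅  M[L3]=30
step 7: P1: store L3 := 51  ⟶  IM  (L3)  txn=BusRdX  M[L3]=30
step 8: P0: store L2 := 96  ⟶  MI  (L2)  txn=BusRdX  M[L2]=10
step 9: P0: load  L2  ⟶  MI  (L2)  txn=∅  M[L2]=10
step 10: P1: load  L2  ⟶  SS  (L2)  txn=BusRd+Flush  M[L2]=96
step 11: P1: load  L3  ⟶  IM  (L3)  txn=∅  M[L3]=30
step 12: P1: load  L3  ⟶  IM  (L3)  txn=∅  M[L3]=30
step 13: P1: store L3 := 6  ⟶  IM  (L3)  txn=∅  M[L3]=30
step 14: P0: load  L4  ⟶  MI  (L4)  txn=∅  M[L4]=30
step 15: P1: load  L3  ⟶  IM  (L3)  txn=∅  M[L3]=30
step 16: P0: load  L3  ⟶  SS  (L3)  txn=BusRd+Flush  M[L3]=6
step 17: P0: load  L3  ⟶  SS  (L3)  txn=∅  M[L3]=6
step 18: P0: load  L3  ⟶  SS  (L3)  txn=∅  M[L3]=6
step 19: P1: store L2 := 90  ⟶  IM  (L2)  txn=BusRdX  M[L2]=96
step 20: P1: store L2 := 66  ⟶  IM  (L2)  txn=∅  M[L2]=96
step 21: P1: store L3 := 66  ⟶  IM  (L3)  txn=BusRdX  M[L3]=6
step 22: P0: load  L3  ⟶  SS  (L3)  txn=BusRd+Flush  M[L3]=66
step 23: P0: store L3 := 90  ⟶  MI  (L3)  txn=BusRdX  M[L3]=66
step 24: P0: store L4 := 82  ⟶  MI  (L4)  txn=∅  M[L4]=30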